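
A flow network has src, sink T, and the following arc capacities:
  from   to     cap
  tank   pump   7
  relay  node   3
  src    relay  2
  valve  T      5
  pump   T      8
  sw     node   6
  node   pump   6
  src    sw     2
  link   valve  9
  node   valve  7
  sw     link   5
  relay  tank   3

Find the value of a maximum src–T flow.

Augment src->sw->link->valve->T: bottleneck 2. Total 2.
Augment src->relay->node->valve->T: bottleneck 2. Total 4.
No augmenting path remains in the residual graph.

4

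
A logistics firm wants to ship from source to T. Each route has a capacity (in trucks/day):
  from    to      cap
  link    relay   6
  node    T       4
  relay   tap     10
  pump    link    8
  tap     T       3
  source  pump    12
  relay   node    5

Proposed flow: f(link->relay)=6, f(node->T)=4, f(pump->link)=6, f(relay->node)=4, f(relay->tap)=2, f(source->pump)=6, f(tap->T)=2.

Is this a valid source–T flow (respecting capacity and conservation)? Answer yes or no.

Yes

Every edge has 0 ≤ f(e) ≤ cap(e).
At each intermediate node, inflow equals outflow.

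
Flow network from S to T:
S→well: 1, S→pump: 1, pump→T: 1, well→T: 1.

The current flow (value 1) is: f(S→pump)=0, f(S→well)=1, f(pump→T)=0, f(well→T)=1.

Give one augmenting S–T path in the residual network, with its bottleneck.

Residual along S→pump→T: S→pump: 1, pump→T: 1.
Bottleneck = min = 1.

S→pump→T, bottleneck 1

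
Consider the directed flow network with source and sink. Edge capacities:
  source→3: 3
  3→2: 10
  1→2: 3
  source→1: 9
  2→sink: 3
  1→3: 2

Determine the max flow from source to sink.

Augment source→1→2→sink: bottleneck 3. Total 3.
No augmenting path remains in the residual graph.

3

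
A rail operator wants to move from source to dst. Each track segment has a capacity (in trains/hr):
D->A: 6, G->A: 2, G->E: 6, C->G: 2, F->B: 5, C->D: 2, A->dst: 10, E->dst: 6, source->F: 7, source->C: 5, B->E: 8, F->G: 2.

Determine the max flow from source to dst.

Augment source->C->D->A->dst: bottleneck 2. Total 2.
Augment source->C->G->A->dst: bottleneck 2. Total 4.
Augment source->F->G->E->dst: bottleneck 2. Total 6.
Augment source->F->B->E->dst: bottleneck 4. Total 10.
No augmenting path remains in the residual graph.

10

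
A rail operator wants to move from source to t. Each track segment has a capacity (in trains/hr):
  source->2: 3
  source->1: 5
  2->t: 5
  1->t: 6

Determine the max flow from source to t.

Augment source->1->t: bottleneck 5. Total 5.
Augment source->2->t: bottleneck 3. Total 8.
No augmenting path remains in the residual graph.

8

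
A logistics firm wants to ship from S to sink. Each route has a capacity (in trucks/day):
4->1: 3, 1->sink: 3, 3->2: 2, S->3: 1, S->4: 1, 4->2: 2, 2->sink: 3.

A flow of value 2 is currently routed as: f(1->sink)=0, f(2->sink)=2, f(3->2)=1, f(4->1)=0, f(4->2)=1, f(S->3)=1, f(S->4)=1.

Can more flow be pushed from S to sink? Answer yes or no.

No

Residual reachable from S: {S}; sink is not reachable.
Saturated cut: S->3, S->4 with total capacity 2 = current flow value. Flow is maximum.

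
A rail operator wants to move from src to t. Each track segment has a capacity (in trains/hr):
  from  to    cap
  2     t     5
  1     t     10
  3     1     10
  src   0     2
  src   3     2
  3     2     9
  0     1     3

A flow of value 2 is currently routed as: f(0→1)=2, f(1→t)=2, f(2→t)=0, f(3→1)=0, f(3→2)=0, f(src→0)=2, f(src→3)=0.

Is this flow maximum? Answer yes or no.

No

Residual path src→3→1→t has bottleneck 2 > 0.
Pushing 2 along it raises the flow to 4, so the given flow is not maximum.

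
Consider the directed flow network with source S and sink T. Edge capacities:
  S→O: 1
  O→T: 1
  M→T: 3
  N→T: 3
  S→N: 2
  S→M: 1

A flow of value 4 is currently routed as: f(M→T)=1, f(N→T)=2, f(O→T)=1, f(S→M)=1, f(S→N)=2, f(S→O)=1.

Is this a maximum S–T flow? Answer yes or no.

Residual reachable from S: {S}; T is not reachable.
Saturated cut: S→N, S→M, S→O with total capacity 4 = current flow value. Flow is maximum.

Yes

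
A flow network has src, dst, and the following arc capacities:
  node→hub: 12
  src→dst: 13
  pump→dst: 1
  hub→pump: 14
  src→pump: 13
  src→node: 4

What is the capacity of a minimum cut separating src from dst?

14

Max flow = 14 (via 2 augmenting paths).
In the residual at optimum, the set reachable from src is {hub, node, pump, src}.
Cut edges: src→dst (cap 13), pump→dst (cap 1). Sum = 14.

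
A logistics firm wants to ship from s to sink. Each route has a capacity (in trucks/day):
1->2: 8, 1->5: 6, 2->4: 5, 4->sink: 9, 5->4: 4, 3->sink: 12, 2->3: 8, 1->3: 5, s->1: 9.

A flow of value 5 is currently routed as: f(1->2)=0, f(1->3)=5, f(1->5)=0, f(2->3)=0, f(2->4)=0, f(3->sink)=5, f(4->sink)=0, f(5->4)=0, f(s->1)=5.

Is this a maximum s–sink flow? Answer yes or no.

No

Residual path s->1->5->4->sink has bottleneck 4 > 0.
Pushing 4 along it raises the flow to 9, so the given flow is not maximum.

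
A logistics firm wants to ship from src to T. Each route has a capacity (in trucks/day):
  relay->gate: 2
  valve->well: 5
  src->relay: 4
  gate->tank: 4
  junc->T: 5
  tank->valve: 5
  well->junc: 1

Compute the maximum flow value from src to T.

Augment src->relay->gate->tank->valve->well->junc->T: bottleneck 1. Total 1.
No augmenting path remains in the residual graph.

1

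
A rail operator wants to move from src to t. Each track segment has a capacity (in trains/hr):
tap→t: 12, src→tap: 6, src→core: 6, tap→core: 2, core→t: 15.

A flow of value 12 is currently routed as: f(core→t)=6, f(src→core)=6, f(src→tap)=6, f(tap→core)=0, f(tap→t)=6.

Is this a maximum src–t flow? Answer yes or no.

Residual reachable from src: {src}; t is not reachable.
Saturated cut: src→tap, src→core with total capacity 12 = current flow value. Flow is maximum.

Yes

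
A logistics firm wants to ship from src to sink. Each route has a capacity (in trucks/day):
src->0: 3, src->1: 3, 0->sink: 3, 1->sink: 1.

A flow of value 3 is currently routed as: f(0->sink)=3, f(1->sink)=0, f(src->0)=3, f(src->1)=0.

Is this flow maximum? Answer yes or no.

Residual path src->1->sink has bottleneck 1 > 0.
Pushing 1 along it raises the flow to 4, so the given flow is not maximum.

No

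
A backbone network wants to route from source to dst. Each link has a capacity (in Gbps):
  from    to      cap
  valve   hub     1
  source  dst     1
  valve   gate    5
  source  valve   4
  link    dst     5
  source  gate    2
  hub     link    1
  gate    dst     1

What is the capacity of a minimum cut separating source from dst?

Max flow = 3 (via 3 augmenting paths).
In the residual at optimum, the set reachable from source is {gate, source, valve}.
Cut edges: source->dst (cap 1), valve->hub (cap 1), gate->dst (cap 1). Sum = 3.

3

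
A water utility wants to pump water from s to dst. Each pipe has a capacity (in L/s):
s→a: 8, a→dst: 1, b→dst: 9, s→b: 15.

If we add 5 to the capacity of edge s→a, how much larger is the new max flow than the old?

Original max flow = 10.
Edge s→a does not cross the min cut (source side {a, b, s}), so extra capacity there cannot help.
New max flow = 10. Increase = 0.

0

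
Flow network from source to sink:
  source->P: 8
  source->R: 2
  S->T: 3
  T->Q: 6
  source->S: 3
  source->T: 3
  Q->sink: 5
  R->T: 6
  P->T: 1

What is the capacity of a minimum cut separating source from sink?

Max flow = 5 (via 3 augmenting paths).
In the residual at optimum, the set reachable from source is {P, Q, R, S, T, source}.
Cut edges: Q->sink (cap 5). Sum = 5.

5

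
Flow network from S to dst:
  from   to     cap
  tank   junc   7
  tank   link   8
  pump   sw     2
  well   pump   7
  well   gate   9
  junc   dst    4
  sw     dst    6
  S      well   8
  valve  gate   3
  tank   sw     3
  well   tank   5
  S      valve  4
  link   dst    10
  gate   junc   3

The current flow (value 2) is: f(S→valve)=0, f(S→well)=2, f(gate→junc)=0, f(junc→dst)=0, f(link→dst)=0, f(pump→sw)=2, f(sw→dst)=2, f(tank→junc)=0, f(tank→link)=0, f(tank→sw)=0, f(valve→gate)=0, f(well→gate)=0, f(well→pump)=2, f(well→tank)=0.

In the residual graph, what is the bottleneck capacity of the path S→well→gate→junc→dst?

3

Residual capacities along the path: S→well: 6, well→gate: 9, gate→junc: 3, junc→dst: 4.
Minimum is 3.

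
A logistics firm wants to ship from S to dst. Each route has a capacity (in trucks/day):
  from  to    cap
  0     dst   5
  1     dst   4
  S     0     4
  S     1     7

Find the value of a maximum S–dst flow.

Augment S->1->dst: bottleneck 4. Total 4.
Augment S->0->dst: bottleneck 4. Total 8.
No augmenting path remains in the residual graph.

8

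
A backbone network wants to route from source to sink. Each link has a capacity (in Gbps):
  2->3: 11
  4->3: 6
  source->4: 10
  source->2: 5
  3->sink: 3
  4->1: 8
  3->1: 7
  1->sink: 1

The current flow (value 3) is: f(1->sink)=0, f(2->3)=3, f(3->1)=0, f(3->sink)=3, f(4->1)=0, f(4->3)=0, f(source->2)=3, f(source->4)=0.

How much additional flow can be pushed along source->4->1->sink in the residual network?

1

Residual capacities along the path: source->4: 10, 4->1: 8, 1->sink: 1.
Minimum is 1.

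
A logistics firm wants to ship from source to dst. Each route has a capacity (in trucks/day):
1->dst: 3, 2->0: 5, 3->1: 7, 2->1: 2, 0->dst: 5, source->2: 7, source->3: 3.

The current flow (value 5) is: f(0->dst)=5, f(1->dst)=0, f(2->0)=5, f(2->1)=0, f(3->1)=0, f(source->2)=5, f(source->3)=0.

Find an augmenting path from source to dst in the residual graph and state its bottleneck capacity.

Residual along source->2->1->dst: source->2: 2, 2->1: 2, 1->dst: 3.
Bottleneck = min = 2.

source->2->1->dst, bottleneck 2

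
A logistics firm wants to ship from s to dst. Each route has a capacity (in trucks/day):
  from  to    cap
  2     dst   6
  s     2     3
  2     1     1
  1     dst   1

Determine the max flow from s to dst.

3

Augment s→2→dst: bottleneck 3. Total 3.
No augmenting path remains in the residual graph.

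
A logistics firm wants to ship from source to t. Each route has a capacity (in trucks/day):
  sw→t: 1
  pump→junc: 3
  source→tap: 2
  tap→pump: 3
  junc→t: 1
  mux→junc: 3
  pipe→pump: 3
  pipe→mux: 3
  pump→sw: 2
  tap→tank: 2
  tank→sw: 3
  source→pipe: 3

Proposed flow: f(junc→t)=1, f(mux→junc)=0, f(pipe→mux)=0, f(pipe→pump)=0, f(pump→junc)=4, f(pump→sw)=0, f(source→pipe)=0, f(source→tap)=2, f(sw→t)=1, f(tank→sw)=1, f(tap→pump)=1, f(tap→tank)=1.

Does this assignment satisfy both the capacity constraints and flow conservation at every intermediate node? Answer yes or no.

No

Capacity violated on pump→junc: flow 4 > capacity 3.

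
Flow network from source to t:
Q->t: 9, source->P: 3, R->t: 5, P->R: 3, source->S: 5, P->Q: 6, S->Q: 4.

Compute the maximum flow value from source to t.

7

Augment source->P->R->t: bottleneck 3. Total 3.
Augment source->S->Q->t: bottleneck 4. Total 7.
No augmenting path remains in the residual graph.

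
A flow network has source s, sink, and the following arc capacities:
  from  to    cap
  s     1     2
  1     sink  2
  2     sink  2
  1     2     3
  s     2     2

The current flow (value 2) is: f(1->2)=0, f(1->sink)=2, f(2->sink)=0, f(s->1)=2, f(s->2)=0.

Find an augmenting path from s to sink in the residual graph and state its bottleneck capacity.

s->2->sink, bottleneck 2

Residual along s->2->sink: s->2: 2, 2->sink: 2.
Bottleneck = min = 2.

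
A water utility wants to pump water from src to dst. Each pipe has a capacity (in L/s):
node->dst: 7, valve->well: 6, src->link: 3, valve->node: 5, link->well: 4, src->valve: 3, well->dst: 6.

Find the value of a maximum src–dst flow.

6

Augment src->link->well->dst: bottleneck 3. Total 3.
Augment src->valve->well->dst: bottleneck 3. Total 6.
No augmenting path remains in the residual graph.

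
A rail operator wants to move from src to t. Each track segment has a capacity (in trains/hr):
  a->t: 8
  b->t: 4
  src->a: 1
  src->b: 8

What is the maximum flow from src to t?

Augment src->b->t: bottleneck 4. Total 4.
Augment src->a->t: bottleneck 1. Total 5.
No augmenting path remains in the residual graph.

5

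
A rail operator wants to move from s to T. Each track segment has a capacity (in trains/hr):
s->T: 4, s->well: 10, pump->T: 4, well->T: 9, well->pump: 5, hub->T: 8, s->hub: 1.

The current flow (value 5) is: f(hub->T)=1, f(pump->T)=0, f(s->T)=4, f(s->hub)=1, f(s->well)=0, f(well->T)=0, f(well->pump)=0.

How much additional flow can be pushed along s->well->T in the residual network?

Residual capacities along the path: s->well: 10, well->T: 9.
Minimum is 9.

9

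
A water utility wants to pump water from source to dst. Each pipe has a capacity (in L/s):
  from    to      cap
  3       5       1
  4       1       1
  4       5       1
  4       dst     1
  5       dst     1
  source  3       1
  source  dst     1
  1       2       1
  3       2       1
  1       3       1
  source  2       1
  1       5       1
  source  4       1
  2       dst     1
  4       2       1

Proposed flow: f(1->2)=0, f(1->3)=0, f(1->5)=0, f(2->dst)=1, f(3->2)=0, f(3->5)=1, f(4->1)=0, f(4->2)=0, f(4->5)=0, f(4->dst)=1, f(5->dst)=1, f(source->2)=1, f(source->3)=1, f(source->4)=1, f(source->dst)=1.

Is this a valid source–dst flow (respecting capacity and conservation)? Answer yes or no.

Yes

Every edge has 0 ≤ f(e) ≤ cap(e).
At each intermediate node, inflow equals outflow.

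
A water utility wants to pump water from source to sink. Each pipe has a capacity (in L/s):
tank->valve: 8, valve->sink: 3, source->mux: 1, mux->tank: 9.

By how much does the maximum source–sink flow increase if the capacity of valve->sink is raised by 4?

0

Original max flow = 1.
Edge valve->sink does not cross the min cut (source side {source}), so extra capacity there cannot help.
New max flow = 1. Increase = 0.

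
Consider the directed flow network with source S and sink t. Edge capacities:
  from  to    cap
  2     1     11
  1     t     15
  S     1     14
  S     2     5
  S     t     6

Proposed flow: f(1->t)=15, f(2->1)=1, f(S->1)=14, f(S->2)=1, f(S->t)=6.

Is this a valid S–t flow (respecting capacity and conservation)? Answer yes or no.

Every edge has 0 ≤ f(e) ≤ cap(e).
At each intermediate node, inflow equals outflow.

Yes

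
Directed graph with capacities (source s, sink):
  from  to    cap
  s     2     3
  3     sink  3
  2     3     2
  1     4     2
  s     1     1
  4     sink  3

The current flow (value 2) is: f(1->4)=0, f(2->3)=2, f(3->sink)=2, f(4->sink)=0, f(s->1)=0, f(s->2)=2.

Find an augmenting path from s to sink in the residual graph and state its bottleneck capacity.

Residual along s->1->4->sink: s->1: 1, 1->4: 2, 4->sink: 3.
Bottleneck = min = 1.

s->1->4->sink, bottleneck 1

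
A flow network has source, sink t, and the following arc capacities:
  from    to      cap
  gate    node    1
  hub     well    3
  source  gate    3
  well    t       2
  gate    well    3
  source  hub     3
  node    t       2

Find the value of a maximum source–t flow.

Augment source->hub->well->t: bottleneck 2. Total 2.
Augment source->gate->node->t: bottleneck 1. Total 3.
No augmenting path remains in the residual graph.

3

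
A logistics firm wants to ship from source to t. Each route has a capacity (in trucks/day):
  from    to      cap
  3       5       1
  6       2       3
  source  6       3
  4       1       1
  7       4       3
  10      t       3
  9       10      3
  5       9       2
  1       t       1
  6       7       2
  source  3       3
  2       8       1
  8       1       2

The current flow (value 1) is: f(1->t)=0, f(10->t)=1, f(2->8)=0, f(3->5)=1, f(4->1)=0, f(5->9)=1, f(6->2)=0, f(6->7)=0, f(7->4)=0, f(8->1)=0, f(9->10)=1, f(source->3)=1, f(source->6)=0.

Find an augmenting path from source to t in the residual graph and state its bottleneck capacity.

Residual along source->6->7->4->1->t: source->6: 3, 6->7: 2, 7->4: 3, 4->1: 1, 1->t: 1.
Bottleneck = min = 1.

source->6->7->4->1->t, bottleneck 1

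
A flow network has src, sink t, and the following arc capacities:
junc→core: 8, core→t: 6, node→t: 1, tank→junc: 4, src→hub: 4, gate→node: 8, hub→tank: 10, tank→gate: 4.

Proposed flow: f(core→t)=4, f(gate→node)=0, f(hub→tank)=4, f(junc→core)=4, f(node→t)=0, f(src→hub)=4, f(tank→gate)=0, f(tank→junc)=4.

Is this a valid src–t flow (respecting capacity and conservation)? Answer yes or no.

Every edge has 0 ≤ f(e) ≤ cap(e).
At each intermediate node, inflow equals outflow.

Yes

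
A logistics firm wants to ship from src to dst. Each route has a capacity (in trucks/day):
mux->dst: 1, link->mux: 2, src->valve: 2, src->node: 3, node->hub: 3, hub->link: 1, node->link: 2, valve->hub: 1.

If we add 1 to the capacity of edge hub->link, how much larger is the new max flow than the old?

0

Original max flow = 1.
Edge hub->link does not cross the min cut (source side {hub, link, mux, node, src, valve}), so extra capacity there cannot help.
New max flow = 1. Increase = 0.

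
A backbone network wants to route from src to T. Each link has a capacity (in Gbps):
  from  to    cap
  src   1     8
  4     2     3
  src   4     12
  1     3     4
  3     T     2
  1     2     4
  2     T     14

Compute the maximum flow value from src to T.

9

Augment src→4→2→T: bottleneck 3. Total 3.
Augment src→1→2→T: bottleneck 4. Total 7.
Augment src→1→3→T: bottleneck 2. Total 9.
No augmenting path remains in the residual graph.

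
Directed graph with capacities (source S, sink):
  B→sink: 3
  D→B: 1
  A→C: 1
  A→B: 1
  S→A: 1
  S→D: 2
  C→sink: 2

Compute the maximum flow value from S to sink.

Augment S→A→C→sink: bottleneck 1. Total 1.
Augment S→D→B→sink: bottleneck 1. Total 2.
No augmenting path remains in the residual graph.

2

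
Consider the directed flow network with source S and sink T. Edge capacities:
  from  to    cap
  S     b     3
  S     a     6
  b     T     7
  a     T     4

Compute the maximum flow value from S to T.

Augment S→b→T: bottleneck 3. Total 3.
Augment S→a→T: bottleneck 4. Total 7.
No augmenting path remains in the residual graph.

7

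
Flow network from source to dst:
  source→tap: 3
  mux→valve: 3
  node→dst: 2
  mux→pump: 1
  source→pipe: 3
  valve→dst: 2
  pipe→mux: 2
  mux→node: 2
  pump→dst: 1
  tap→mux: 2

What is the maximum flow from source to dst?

4

Augment source→pipe→mux→node→dst: bottleneck 2. Total 2.
Augment source→tap→mux→pump→dst: bottleneck 1. Total 3.
Augment source→tap→mux→valve→dst: bottleneck 1. Total 4.
No augmenting path remains in the residual graph.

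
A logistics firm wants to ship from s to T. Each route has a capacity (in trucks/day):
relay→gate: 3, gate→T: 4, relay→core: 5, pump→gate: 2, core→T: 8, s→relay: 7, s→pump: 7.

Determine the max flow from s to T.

Augment s→pump→gate→T: bottleneck 2. Total 2.
Augment s→relay→gate→T: bottleneck 2. Total 4.
Augment s→relay→core→T: bottleneck 5. Total 9.
No augmenting path remains in the residual graph.

9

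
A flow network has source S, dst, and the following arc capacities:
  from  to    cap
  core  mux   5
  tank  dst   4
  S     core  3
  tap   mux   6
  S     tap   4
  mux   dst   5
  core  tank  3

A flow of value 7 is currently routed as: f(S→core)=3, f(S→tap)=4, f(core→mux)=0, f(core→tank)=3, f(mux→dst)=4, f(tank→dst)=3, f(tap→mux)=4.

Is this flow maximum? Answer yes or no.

Residual reachable from S: {S}; dst is not reachable.
Saturated cut: S→core, S→tap with total capacity 7 = current flow value. Flow is maximum.

Yes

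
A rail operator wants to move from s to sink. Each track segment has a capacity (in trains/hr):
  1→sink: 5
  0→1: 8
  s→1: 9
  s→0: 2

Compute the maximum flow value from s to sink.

Augment s→1→sink: bottleneck 5. Total 5.
No augmenting path remains in the residual graph.

5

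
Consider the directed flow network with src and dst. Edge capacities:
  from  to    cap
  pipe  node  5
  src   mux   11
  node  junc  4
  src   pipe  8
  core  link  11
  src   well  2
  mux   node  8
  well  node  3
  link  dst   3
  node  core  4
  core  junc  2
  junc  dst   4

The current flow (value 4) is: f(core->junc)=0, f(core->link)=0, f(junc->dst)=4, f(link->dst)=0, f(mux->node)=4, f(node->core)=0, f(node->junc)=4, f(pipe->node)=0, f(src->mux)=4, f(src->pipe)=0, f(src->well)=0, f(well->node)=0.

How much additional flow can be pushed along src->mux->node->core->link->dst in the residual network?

Residual capacities along the path: src->mux: 7, mux->node: 4, node->core: 4, core->link: 11, link->dst: 3.
Minimum is 3.

3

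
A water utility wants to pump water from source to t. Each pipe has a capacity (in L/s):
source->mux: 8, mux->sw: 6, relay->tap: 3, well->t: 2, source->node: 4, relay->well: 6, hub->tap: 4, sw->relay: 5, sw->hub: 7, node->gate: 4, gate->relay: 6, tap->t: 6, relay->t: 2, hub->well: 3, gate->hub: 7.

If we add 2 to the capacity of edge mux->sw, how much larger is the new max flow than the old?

0

Original max flow = 10.
Even with extra capacity on mux->sw, another cut of capacity 10 remains binding.
New max flow = 10. Increase = 0.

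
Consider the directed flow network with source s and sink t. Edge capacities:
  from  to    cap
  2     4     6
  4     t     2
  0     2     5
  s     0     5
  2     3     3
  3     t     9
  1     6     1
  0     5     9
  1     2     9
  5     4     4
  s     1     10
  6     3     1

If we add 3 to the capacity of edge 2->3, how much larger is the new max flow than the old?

Original max flow = 6.
After raising cap(2->3), augmenting paths through that edge carry 3 more units.
New max flow = 9. Increase = 3.

3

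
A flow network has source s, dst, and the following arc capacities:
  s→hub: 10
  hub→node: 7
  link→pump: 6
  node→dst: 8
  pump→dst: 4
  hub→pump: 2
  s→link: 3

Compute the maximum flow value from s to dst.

11

Augment s→hub→node→dst: bottleneck 7. Total 7.
Augment s→hub→pump→dst: bottleneck 2. Total 9.
Augment s→link→pump→dst: bottleneck 2. Total 11.
No augmenting path remains in the residual graph.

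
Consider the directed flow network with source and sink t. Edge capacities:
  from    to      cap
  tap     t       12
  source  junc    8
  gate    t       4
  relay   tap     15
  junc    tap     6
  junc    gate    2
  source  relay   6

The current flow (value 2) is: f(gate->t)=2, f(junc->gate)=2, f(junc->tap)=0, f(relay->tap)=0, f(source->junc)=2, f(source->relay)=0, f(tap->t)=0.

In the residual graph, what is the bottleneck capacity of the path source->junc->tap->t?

Residual capacities along the path: source->junc: 6, junc->tap: 6, tap->t: 12.
Minimum is 6.

6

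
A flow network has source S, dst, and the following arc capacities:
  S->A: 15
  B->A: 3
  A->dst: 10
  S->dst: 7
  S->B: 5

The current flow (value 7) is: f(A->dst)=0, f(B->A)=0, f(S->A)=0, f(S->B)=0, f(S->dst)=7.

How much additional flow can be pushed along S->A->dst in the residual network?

10

Residual capacities along the path: S->A: 15, A->dst: 10.
Minimum is 10.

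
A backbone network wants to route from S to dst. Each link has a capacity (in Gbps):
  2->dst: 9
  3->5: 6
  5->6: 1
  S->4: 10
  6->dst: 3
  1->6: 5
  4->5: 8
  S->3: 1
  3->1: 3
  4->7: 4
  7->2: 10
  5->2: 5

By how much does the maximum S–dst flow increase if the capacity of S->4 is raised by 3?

0

Original max flow = 11.
Even with extra capacity on S->4, another cut of capacity 11 remains binding.
New max flow = 11. Increase = 0.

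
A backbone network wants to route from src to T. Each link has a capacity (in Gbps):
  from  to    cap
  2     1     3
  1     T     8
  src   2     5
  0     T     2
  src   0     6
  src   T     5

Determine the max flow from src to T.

Augment src→T: bottleneck 5. Total 5.
Augment src→0→T: bottleneck 2. Total 7.
Augment src→2→1→T: bottleneck 3. Total 10.
No augmenting path remains in the residual graph.

10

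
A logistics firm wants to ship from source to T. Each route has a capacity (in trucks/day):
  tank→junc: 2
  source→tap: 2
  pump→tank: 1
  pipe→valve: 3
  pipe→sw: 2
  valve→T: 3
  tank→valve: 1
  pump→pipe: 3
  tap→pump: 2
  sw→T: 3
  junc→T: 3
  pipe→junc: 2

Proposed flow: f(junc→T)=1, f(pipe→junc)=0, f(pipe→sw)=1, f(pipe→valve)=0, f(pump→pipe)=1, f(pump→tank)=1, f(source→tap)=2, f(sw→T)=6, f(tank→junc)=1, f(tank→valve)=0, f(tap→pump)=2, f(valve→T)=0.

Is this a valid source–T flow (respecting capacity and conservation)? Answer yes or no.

Capacity violated on sw→T: flow 6 > capacity 3.

No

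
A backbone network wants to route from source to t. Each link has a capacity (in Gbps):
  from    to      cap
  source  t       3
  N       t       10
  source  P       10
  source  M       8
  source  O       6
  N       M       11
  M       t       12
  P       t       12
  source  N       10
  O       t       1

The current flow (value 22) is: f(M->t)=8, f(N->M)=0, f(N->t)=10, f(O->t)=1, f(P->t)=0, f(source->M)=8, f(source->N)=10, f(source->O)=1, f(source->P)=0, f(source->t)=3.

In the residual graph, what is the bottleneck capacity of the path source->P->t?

Residual capacities along the path: source->P: 10, P->t: 12.
Minimum is 10.

10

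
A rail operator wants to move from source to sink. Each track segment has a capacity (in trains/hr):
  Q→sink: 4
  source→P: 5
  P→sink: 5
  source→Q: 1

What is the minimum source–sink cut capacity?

6

Max flow = 6 (via 2 augmenting paths).
In the residual at optimum, the set reachable from source is {source}.
Cut edges: source→Q (cap 1), source→P (cap 5). Sum = 6.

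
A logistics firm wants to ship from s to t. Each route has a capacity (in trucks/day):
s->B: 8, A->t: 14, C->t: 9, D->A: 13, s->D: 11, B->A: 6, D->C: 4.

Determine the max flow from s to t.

Augment s->D->C->t: bottleneck 4. Total 4.
Augment s->D->A->t: bottleneck 7. Total 11.
Augment s->B->A->t: bottleneck 6. Total 17.
No augmenting path remains in the residual graph.

17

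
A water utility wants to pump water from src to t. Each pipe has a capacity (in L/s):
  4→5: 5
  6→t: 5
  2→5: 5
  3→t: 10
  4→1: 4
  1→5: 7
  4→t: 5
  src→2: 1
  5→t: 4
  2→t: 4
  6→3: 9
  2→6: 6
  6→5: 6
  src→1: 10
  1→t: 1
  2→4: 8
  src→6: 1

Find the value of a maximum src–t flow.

Augment src→2→t: bottleneck 1. Total 1.
Augment src→6→t: bottleneck 1. Total 2.
Augment src→1→t: bottleneck 1. Total 3.
Augment src→1→5→t: bottleneck 4. Total 7.
No augmenting path remains in the residual graph.

7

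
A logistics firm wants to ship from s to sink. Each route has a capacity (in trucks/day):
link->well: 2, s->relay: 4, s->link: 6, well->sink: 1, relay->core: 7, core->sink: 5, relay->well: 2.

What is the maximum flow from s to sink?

Augment s->link->well->sink: bottleneck 1. Total 1.
Augment s->relay->core->sink: bottleneck 4. Total 5.
No augmenting path remains in the residual graph.

5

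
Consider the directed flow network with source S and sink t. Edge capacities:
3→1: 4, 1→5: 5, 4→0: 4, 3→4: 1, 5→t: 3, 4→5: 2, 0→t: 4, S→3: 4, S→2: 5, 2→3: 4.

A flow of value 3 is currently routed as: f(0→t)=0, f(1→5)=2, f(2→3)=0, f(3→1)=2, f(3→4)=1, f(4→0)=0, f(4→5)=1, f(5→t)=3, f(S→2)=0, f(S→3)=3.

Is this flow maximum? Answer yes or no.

Residual path S→3→1→5→4→0→t has bottleneck 1 > 0.
Pushing 1 along it raises the flow to 4, so the given flow is not maximum.

No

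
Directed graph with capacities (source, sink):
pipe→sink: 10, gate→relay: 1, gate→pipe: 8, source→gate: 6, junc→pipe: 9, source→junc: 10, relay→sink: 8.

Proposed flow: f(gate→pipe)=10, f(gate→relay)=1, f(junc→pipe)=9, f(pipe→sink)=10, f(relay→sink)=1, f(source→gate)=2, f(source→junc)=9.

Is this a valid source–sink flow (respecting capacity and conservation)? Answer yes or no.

Capacity violated on gate→pipe: flow 10 > capacity 8.

No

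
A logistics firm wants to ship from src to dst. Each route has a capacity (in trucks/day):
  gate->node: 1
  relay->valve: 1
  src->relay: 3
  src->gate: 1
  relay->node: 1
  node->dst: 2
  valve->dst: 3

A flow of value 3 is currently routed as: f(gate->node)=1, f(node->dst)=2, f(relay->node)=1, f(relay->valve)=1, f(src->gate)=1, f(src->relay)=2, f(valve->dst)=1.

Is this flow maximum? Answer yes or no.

Yes

Residual reachable from src: {relay, src}; dst is not reachable.
Saturated cut: src->gate, relay->node, relay->valve with total capacity 3 = current flow value. Flow is maximum.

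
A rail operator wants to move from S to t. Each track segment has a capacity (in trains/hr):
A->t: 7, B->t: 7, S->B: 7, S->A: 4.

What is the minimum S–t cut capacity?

Max flow = 11 (via 2 augmenting paths).
In the residual at optimum, the set reachable from S is {S}.
Cut edges: S->B (cap 7), S->A (cap 4). Sum = 11.

11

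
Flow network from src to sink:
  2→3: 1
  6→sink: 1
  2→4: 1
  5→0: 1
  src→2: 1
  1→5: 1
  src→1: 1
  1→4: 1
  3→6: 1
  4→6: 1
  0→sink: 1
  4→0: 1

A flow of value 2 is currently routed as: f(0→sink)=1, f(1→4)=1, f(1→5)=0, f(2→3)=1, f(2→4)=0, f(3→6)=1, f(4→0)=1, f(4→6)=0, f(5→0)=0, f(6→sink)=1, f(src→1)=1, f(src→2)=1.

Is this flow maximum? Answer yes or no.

Yes

Residual reachable from src: {src}; sink is not reachable.
Saturated cut: src→2, src→1 with total capacity 2 = current flow value. Flow is maximum.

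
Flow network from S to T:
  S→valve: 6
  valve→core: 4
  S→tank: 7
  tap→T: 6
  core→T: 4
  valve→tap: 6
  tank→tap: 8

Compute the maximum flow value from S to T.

10

Augment S→valve→core→T: bottleneck 4. Total 4.
Augment S→valve→tap→T: bottleneck 2. Total 6.
Augment S→tank→tap→T: bottleneck 4. Total 10.
No augmenting path remains in the residual graph.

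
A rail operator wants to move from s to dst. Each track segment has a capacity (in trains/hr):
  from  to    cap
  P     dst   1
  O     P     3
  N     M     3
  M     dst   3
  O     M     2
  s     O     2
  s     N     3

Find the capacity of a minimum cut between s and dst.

Max flow = 4 (via 2 augmenting paths).
In the residual at optimum, the set reachable from s is {M, N, O, P, s}.
Cut edges: M->dst (cap 3), P->dst (cap 1). Sum = 4.

4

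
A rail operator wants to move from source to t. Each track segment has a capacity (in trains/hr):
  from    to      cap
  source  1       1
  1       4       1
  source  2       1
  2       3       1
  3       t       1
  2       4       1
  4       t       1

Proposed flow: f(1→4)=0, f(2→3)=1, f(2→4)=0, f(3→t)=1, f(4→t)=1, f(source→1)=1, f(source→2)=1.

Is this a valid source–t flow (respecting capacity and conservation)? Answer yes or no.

Conservation fails at 1: inflow 1 ≠ outflow 0.

No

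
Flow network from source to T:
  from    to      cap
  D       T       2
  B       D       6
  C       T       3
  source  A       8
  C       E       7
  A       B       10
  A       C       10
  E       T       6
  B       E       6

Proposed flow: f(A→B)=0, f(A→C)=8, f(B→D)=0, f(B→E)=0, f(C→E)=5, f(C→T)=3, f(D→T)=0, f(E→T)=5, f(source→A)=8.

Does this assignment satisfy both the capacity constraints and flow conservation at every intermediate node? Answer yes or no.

Every edge has 0 ≤ f(e) ≤ cap(e).
At each intermediate node, inflow equals outflow.

Yes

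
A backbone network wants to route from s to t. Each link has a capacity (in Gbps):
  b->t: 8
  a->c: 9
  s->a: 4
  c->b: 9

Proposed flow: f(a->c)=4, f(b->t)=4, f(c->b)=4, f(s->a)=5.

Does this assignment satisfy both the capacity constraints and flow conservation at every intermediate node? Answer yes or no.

No

Capacity violated on s->a: flow 5 > capacity 4.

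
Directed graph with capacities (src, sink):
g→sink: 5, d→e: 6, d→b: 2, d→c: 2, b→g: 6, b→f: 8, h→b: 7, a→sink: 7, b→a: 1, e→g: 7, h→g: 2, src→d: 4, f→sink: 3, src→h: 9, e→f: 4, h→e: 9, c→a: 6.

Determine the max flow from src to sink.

11

Augment src→h→g→sink: bottleneck 2. Total 2.
Augment src→h→b→g→sink: bottleneck 3. Total 5.
Augment src→h→b→a→sink: bottleneck 1. Total 6.
Augment src→h→b→f→sink: bottleneck 3. Total 9.
Augment src→d→c→a→sink: bottleneck 2. Total 11.
No augmenting path remains in the residual graph.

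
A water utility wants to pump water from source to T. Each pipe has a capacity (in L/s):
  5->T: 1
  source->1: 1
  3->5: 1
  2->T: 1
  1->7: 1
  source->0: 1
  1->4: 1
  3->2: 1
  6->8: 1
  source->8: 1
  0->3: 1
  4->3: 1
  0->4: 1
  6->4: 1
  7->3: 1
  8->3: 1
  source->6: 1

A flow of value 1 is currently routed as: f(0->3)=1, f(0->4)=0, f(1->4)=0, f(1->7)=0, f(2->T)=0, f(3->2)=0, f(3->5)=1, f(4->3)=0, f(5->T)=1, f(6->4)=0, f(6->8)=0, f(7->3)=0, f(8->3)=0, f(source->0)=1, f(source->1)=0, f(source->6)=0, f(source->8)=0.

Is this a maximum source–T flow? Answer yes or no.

Residual path source->8->3->2->T has bottleneck 1 > 0.
Pushing 1 along it raises the flow to 2, so the given flow is not maximum.

No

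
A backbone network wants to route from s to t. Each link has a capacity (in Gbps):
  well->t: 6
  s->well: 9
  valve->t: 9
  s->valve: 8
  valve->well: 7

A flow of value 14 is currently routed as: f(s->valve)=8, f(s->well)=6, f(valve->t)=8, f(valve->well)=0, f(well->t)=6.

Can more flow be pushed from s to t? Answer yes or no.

No

Residual reachable from s: {s, well}; t is not reachable.
Saturated cut: s->valve, well->t with total capacity 14 = current flow value. Flow is maximum.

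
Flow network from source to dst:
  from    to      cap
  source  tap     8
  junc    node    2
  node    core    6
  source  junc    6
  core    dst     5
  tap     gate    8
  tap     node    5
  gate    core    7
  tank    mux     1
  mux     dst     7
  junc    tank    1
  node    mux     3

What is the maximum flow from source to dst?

9

Augment source→junc→tank→mux→dst: bottleneck 1. Total 1.
Augment source→junc→node→mux→dst: bottleneck 2. Total 3.
Augment source→tap→node→mux→dst: bottleneck 1. Total 4.
Augment source→tap→node→core→dst: bottleneck 4. Total 8.
Augment source→tap→gate→core→dst: bottleneck 1. Total 9.
No augmenting path remains in the residual graph.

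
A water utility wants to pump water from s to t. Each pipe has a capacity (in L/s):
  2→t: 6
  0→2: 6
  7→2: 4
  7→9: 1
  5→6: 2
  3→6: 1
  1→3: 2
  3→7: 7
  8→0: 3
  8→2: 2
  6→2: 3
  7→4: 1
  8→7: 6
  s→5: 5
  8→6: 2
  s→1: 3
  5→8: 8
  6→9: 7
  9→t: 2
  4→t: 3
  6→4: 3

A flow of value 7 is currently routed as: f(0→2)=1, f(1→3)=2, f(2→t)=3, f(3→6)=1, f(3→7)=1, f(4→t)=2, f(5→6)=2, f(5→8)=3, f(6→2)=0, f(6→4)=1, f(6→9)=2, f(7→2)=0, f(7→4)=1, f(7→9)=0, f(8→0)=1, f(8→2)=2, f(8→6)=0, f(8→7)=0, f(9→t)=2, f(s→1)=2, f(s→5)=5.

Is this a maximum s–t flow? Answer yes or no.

Yes

Residual reachable from s: {1, s}; t is not reachable.
Saturated cut: s→5, 1→3 with total capacity 7 = current flow value. Flow is maximum.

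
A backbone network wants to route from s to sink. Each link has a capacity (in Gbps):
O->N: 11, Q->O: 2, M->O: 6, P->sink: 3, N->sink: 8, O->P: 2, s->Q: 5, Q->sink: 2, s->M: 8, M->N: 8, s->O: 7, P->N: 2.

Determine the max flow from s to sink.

12

Augment s->Q->sink: bottleneck 2. Total 2.
Augment s->M->N->sink: bottleneck 8. Total 10.
Augment s->O->P->sink: bottleneck 2. Total 12.
No augmenting path remains in the residual graph.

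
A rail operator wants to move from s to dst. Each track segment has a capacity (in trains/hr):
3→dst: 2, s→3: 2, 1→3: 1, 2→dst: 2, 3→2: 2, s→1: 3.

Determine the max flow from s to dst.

Augment s→3→dst: bottleneck 2. Total 2.
Augment s→1→3→2→dst: bottleneck 1. Total 3.
No augmenting path remains in the residual graph.

3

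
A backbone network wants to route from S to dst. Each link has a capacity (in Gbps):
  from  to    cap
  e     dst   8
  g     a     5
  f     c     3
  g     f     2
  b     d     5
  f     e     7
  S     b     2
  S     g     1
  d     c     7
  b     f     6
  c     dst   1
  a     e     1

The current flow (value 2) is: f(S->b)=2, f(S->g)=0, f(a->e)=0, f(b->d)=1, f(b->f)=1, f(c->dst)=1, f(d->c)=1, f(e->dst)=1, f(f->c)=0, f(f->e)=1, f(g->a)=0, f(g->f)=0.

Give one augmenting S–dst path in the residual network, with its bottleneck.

S->g->f->e->dst, bottleneck 1

Residual along S->g->f->e->dst: S->g: 1, g->f: 2, f->e: 6, e->dst: 7.
Bottleneck = min = 1.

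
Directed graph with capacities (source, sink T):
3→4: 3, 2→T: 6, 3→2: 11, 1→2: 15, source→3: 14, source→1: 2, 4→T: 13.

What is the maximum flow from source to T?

9

Augment source→3→4→T: bottleneck 3. Total 3.
Augment source→3→2→T: bottleneck 6. Total 9.
No augmenting path remains in the residual graph.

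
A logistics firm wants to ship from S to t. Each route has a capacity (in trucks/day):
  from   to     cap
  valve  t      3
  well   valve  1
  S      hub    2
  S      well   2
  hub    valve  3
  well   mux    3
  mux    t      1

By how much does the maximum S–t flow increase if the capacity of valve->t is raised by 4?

Original max flow = 4.
Edge valve->t does not cross the min cut (source side {S}), so extra capacity there cannot help.
New max flow = 4. Increase = 0.

0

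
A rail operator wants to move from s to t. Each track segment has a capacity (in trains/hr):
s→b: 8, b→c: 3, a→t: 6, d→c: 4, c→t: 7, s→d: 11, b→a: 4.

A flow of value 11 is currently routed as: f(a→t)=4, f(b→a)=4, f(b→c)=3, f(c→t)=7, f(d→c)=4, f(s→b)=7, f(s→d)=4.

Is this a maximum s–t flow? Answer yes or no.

Residual reachable from s: {b, d, s}; t is not reachable.
Saturated cut: d→c, b→c, b→a with total capacity 11 = current flow value. Flow is maximum.

Yes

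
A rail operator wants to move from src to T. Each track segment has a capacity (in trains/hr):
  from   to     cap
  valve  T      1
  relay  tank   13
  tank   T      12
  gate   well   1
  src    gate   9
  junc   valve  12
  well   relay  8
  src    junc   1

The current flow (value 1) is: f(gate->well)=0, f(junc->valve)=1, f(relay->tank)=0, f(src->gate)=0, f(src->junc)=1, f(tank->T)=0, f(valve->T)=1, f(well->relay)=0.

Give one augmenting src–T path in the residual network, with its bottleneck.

Residual along src->gate->well->relay->tank->T: src->gate: 9, gate->well: 1, well->relay: 8, relay->tank: 13, tank->T: 12.
Bottleneck = min = 1.

src->gate->well->relay->tank->T, bottleneck 1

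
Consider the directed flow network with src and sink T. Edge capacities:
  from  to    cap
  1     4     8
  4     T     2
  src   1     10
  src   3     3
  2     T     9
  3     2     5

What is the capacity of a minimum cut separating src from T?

Max flow = 5 (via 2 augmenting paths).
In the residual at optimum, the set reachable from src is {1, 4, src}.
Cut edges: src->3 (cap 3), 4->T (cap 2). Sum = 5.

5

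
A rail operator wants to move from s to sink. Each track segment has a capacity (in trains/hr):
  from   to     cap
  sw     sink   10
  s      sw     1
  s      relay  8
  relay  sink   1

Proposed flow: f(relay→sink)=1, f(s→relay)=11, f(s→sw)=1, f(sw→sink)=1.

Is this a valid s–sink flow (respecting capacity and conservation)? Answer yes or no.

No

Capacity violated on s→relay: flow 11 > capacity 8.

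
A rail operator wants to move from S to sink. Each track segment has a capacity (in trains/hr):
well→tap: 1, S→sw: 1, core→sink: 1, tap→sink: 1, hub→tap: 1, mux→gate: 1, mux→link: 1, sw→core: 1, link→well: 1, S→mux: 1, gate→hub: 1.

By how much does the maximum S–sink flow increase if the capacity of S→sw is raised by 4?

0

Original max flow = 2.
Even with extra capacity on S→sw, another cut of capacity 2 remains binding.
New max flow = 2. Increase = 0.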